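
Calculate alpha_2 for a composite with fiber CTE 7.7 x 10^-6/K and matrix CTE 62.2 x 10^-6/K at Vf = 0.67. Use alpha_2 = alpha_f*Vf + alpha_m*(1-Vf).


alpha_2 = alpha_f*Vf + alpha_m*(1-Vf) = 7.7*0.67 + 62.2*0.33 = 25.7 x 10^-6/K

25.7 x 10^-6/K


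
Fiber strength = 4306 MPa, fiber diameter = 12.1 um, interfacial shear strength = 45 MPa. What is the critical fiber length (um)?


Lc = sigma_f * d / (2 * tau_i) = 4306 * 12.1 / (2 * 45) = 578.9 um

578.9 um


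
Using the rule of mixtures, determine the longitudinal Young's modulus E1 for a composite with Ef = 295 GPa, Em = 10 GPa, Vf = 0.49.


E1 = Ef*Vf + Em*(1-Vf) = 295*0.49 + 10*0.51 = 149.65 GPa

149.65 GPa


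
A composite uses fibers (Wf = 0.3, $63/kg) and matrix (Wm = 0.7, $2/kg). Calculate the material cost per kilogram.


Cost = cost_f*Wf + cost_m*Wm = 63*0.3 + 2*0.7 = $20.3/kg

$20.3/kg


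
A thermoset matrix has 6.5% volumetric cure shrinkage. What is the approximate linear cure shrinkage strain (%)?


Linear shrinkage ≈ vol_shrink/3 = 6.5/3 = 2.167%

2.167%


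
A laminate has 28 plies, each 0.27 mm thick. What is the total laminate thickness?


h = n * t_ply = 28 * 0.27 = 7.56 mm

7.56 mm


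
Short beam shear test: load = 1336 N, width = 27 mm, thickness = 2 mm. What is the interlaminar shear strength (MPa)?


ILSS = 3F/(4bh) = 3*1336/(4*27*2) = 18.56 MPa

18.56 MPa


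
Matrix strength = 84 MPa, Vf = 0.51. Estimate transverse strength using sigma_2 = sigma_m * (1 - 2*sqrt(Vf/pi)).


factor = 1 - 2*sqrt(0.51/pi) = 0.1942
sigma_2 = 84 * 0.1942 = 16.31 MPa

16.31 MPa


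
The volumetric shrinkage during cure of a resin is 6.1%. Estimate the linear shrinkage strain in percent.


Linear shrinkage ≈ vol_shrink/3 = 6.1/3 = 2.033%

2.033%


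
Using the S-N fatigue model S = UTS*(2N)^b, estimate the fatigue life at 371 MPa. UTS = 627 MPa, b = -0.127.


N = 0.5 * (S/UTS)^(1/b) = 0.5 * (371/627)^(1/-0.127) = 31.1464 cycles

31.1464 cycles


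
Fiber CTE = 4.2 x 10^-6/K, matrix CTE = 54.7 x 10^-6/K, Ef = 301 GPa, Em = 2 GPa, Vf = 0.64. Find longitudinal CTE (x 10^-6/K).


E1 = Ef*Vf + Em*(1-Vf) = 193.36
alpha_1 = (alpha_f*Ef*Vf + alpha_m*Em*(1-Vf))/E1 = 4.39 x 10^-6/K

4.39 x 10^-6/K


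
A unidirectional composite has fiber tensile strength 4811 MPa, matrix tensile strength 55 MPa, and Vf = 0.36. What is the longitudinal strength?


sigma_1 = sigma_f*Vf + sigma_m*(1-Vf) = 4811*0.36 + 55*0.64 = 1767.2 MPa

1767.2 MPa


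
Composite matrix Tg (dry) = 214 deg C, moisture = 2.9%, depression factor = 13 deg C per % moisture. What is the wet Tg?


Tg_wet = Tg_dry - k*moisture = 214 - 13*2.9 = 176.3 deg C

176.3 deg C


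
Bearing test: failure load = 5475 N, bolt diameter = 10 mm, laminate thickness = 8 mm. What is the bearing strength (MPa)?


sigma_br = F/(d*h) = 5475/(10*8) = 68.4 MPa

68.4 MPa


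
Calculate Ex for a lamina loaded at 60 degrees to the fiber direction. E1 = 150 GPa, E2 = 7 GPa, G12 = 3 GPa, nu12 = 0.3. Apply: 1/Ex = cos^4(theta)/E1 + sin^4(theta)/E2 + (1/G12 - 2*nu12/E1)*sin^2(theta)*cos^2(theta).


cos^4(60) = 0.0625, sin^4(60) = 0.5625, sin^2(60)*cos^2(60) = 0.1875
1/G12 - 2*nu12/E1 = 1/3 - 2*0.3/150 = 0.329333 GPa^-1
1/Ex = 0.0625/150 + 0.5625/7 + 0.329333*0.1875 = 0.1425238 GPa^-1
Ex = 7.02 GPa

7.02 GPa


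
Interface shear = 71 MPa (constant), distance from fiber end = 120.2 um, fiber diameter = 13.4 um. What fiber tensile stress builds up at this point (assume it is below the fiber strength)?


Force balance: sigma_f * (pi*d^2/4) = tau * (pi*d) * x  ->  sigma_f = 4 * tau * x / d
sigma_f = 4 * 71 * 120.2 / 13.4 = 2547.5 MPa

2547.5 MPa


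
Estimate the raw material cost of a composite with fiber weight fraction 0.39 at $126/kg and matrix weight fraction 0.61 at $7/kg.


Cost = cost_f*Wf + cost_m*Wm = 126*0.39 + 7*0.61 = $53.41/kg

$53.41/kg


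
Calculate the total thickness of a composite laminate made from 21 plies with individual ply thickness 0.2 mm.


h = n * t_ply = 21 * 0.2 = 4.2 mm

4.2 mm


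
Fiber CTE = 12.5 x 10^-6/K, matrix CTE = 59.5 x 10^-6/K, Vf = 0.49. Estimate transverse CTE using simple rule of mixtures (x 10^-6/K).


alpha_2 = alpha_f*Vf + alpha_m*(1-Vf) = 12.5*0.49 + 59.5*0.51 = 36.5 x 10^-6/K

36.5 x 10^-6/K


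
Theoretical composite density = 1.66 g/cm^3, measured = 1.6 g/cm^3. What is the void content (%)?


Void% = (rho_theo - rho_actual)/rho_theo * 100 = (1.66 - 1.6)/1.66 * 100 = 3.61%

3.61%


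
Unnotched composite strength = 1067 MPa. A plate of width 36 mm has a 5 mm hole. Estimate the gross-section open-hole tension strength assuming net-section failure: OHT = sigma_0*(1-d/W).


OHT = sigma_0*(1-d/W) = 1067*(1-5/36) = 918.8 MPa

918.8 MPa


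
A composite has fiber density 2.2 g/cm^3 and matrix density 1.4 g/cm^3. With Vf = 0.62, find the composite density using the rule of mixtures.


rho_c = rho_f*Vf + rho_m*(1-Vf) = 2.2*0.62 + 1.4*0.38 = 1.896 g/cm^3

1.896 g/cm^3


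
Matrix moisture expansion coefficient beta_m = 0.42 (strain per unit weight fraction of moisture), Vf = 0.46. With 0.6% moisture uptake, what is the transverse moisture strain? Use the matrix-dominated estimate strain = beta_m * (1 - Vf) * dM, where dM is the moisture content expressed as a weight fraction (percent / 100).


dM = 0.6/100 = 0.006
strain = beta_m * (1-Vf) * dM = 0.42 * 0.54 * 0.006 = 0.0013608

0.0013608


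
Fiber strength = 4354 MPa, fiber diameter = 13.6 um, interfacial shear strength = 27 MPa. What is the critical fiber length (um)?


Lc = sigma_f * d / (2 * tau_i) = 4354 * 13.6 / (2 * 27) = 1096.6 um

1096.6 um


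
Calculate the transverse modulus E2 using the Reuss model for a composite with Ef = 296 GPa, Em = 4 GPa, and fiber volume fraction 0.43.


1/E2 = Vf/Ef + (1-Vf)/Em = 0.43/296 + 0.57/4
E2 = 6.95 GPa

6.95 GPa


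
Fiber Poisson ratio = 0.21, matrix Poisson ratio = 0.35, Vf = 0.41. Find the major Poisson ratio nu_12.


nu_12 = nu_f*Vf + nu_m*(1-Vf) = 0.21*0.41 + 0.35*0.59 = 0.2926

0.2926


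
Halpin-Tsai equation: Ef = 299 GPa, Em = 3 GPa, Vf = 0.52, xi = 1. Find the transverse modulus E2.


eta = (Ef/Em - 1)/(Ef/Em + xi) = (99.6667 - 1)/(99.6667 + 1) = 0.9801
E2 = Em*(1+xi*eta*Vf)/(1-eta*Vf) = 9.24 GPa

9.24 GPa


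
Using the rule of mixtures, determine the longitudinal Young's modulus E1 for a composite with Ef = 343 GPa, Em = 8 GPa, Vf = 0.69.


E1 = Ef*Vf + Em*(1-Vf) = 343*0.69 + 8*0.31 = 239.15 GPa

239.15 GPa


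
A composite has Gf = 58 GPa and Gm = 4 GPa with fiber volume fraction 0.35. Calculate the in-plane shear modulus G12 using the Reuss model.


1/G12 = Vf/Gf + (1-Vf)/Gm = 0.35/58 + 0.65/4
G12 = 5.93 GPa

5.93 GPa


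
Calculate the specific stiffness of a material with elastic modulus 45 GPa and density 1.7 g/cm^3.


Specific stiffness = E/rho = 45/1.7 = 26.5 GPa/(g/cm^3)

26.5 GPa/(g/cm^3)


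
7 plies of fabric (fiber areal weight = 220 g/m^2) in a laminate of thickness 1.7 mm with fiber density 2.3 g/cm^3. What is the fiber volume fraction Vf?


Vf = n * FAW / (rho_f * h * 1000) = 7 * 220 / (2.3 * 1.7 * 1000) = 0.3939

0.3939


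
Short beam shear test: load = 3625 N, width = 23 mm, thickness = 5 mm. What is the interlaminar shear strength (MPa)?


ILSS = 3F/(4bh) = 3*3625/(4*23*5) = 23.64 MPa

23.64 MPa


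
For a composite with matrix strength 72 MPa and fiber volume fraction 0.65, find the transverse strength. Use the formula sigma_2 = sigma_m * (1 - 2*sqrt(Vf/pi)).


factor = 1 - 2*sqrt(0.65/pi) = 0.0903
sigma_2 = 72 * 0.0903 = 6.5 MPa

6.5 MPa


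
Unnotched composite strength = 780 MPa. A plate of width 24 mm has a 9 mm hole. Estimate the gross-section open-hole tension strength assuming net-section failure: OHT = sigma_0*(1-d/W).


OHT = sigma_0*(1-d/W) = 780*(1-9/24) = 487.5 MPa

487.5 MPa


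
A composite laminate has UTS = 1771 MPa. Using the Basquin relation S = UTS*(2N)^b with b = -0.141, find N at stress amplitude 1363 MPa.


N = 0.5 * (S/UTS)^(1/b) = 0.5 * (1363/1771)^(1/-0.141) = 3.2027 cycles

3.2027 cycles


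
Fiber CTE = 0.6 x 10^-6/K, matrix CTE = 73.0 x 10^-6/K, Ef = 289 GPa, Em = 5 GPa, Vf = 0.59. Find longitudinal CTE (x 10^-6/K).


E1 = Ef*Vf + Em*(1-Vf) = 172.56
alpha_1 = (alpha_f*Ef*Vf + alpha_m*Em*(1-Vf))/E1 = 1.46 x 10^-6/K

1.46 x 10^-6/K


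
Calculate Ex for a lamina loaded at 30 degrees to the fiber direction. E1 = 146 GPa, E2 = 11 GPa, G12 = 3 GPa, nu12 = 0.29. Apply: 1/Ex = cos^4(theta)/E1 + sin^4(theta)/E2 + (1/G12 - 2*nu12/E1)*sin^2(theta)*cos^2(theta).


cos^4(30) = 0.5625, sin^4(30) = 0.0625, sin^2(30)*cos^2(30) = 0.1875
1/G12 - 2*nu12/E1 = 1/3 - 2*0.29/146 = 0.329361 GPa^-1
1/Ex = 0.5625/146 + 0.0625/11 + 0.329361*0.1875 = 0.0712897 GPa^-1
Ex = 14.03 GPa

14.03 GPa


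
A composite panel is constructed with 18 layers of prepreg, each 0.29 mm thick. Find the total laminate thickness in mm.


h = n * t_ply = 18 * 0.29 = 5.22 mm

5.22 mm


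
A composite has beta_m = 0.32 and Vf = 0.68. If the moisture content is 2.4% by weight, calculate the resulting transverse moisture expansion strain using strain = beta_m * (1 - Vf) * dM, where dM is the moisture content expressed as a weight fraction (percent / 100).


dM = 2.4/100 = 0.024
strain = beta_m * (1-Vf) * dM = 0.32 * 0.32 * 0.024 = 0.0024576

0.0024576


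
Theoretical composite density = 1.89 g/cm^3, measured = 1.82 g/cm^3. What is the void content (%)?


Void% = (rho_theo - rho_actual)/rho_theo * 100 = (1.89 - 1.82)/1.89 * 100 = 3.7%

3.7%


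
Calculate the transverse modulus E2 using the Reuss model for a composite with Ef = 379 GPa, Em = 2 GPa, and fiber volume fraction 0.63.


1/E2 = Vf/Ef + (1-Vf)/Em = 0.63/379 + 0.37/2
E2 = 5.36 GPa

5.36 GPa


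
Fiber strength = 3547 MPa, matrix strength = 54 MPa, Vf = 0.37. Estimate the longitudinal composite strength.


sigma_1 = sigma_f*Vf + sigma_m*(1-Vf) = 3547*0.37 + 54*0.63 = 1346.4 MPa

1346.4 MPa


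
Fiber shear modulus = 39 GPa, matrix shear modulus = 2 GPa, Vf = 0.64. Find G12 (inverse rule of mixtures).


1/G12 = Vf/Gf + (1-Vf)/Gm = 0.64/39 + 0.36/2
G12 = 5.09 GPa

5.09 GPa


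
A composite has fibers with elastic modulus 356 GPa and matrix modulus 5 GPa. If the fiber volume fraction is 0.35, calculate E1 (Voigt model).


E1 = Ef*Vf + Em*(1-Vf) = 356*0.35 + 5*0.65 = 127.85 GPa

127.85 GPa


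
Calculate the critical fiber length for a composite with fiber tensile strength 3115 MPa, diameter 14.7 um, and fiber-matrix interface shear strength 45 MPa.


Lc = sigma_f * d / (2 * tau_i) = 3115 * 14.7 / (2 * 45) = 508.8 um

508.8 um


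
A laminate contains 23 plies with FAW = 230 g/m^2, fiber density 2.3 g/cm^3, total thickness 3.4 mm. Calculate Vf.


Vf = n * FAW / (rho_f * h * 1000) = 23 * 230 / (2.3 * 3.4 * 1000) = 0.6765

0.6765


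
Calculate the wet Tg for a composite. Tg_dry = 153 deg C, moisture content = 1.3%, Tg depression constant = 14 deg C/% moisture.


Tg_wet = Tg_dry - k*moisture = 153 - 14*1.3 = 134.8 deg C

134.8 deg C


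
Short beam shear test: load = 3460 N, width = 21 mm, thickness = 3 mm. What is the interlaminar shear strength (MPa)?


ILSS = 3F/(4bh) = 3*3460/(4*21*3) = 41.19 MPa

41.19 MPa


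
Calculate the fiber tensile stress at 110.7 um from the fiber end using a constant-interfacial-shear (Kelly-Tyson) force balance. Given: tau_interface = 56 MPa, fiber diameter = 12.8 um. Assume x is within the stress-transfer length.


Force balance: sigma_f * (pi*d^2/4) = tau * (pi*d) * x  ->  sigma_f = 4 * tau * x / d
sigma_f = 4 * 56 * 110.7 / 12.8 = 1937.3 MPa

1937.3 MPa


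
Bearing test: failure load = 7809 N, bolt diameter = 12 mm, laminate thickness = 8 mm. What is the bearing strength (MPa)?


sigma_br = F/(d*h) = 7809/(12*8) = 81.3 MPa

81.3 MPa


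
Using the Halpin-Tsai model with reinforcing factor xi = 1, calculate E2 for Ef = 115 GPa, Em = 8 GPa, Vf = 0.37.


eta = (Ef/Em - 1)/(Ef/Em + xi) = (14.375 - 1)/(14.375 + 1) = 0.8699
E2 = Em*(1+xi*eta*Vf)/(1-eta*Vf) = 15.59 GPa

15.59 GPa


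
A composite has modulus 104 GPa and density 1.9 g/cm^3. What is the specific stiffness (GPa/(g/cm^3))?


Specific stiffness = E/rho = 104/1.9 = 54.7 GPa/(g/cm^3)

54.7 GPa/(g/cm^3)


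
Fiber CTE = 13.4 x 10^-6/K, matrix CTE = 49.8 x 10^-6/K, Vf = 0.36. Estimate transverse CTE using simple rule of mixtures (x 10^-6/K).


alpha_2 = alpha_f*Vf + alpha_m*(1-Vf) = 13.4*0.36 + 49.8*0.64 = 36.7 x 10^-6/K

36.7 x 10^-6/K


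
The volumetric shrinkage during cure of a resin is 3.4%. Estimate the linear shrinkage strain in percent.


Linear shrinkage ≈ vol_shrink/3 = 3.4/3 = 1.133%

1.133%


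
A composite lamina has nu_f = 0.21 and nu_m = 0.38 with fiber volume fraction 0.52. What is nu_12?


nu_12 = nu_f*Vf + nu_m*(1-Vf) = 0.21*0.52 + 0.38*0.48 = 0.2916

0.2916


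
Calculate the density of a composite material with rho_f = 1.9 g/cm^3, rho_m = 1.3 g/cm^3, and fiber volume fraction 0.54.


rho_c = rho_f*Vf + rho_m*(1-Vf) = 1.9*0.54 + 1.3*0.46 = 1.624 g/cm^3

1.624 g/cm^3


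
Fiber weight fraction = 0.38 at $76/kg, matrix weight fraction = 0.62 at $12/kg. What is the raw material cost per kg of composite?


Cost = cost_f*Wf + cost_m*Wm = 76*0.38 + 12*0.62 = $36.32/kg

$36.32/kg


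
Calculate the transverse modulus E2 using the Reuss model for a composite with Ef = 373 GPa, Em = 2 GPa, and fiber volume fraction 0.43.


1/E2 = Vf/Ef + (1-Vf)/Em = 0.43/373 + 0.57/2
E2 = 3.49 GPa

3.49 GPa


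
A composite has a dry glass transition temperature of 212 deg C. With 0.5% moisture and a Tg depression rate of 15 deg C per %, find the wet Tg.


Tg_wet = Tg_dry - k*moisture = 212 - 15*0.5 = 204.5 deg C

204.5 deg C


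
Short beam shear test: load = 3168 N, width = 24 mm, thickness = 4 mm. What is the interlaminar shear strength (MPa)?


ILSS = 3F/(4bh) = 3*3168/(4*24*4) = 24.75 MPa

24.75 MPa


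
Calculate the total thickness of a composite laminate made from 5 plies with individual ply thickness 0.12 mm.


h = n * t_ply = 5 * 0.12 = 0.6 mm

0.6 mm


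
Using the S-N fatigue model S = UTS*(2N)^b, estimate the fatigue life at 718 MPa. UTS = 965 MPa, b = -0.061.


N = 0.5 * (S/UTS)^(1/b) = 0.5 * (718/965)^(1/-0.061) = 63.6700 cycles

63.6700 cycles


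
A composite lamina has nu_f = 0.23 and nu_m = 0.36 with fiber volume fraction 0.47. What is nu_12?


nu_12 = nu_f*Vf + nu_m*(1-Vf) = 0.23*0.47 + 0.36*0.53 = 0.2989

0.2989


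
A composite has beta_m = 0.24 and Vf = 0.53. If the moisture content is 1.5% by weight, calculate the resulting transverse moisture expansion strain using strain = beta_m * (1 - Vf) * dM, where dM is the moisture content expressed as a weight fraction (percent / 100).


dM = 1.5/100 = 0.015
strain = beta_m * (1-Vf) * dM = 0.24 * 0.47 * 0.015 = 0.001692

0.001692


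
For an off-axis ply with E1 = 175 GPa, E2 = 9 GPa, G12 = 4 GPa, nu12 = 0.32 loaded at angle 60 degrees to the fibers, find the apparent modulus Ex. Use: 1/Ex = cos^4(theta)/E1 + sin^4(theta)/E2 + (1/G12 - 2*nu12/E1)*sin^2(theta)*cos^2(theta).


cos^4(60) = 0.0625, sin^4(60) = 0.5625, sin^2(60)*cos^2(60) = 0.1875
1/G12 - 2*nu12/E1 = 1/4 - 2*0.32/175 = 0.246343 GPa^-1
1/Ex = 0.0625/175 + 0.5625/9 + 0.246343*0.1875 = 0.1090464 GPa^-1
Ex = 9.17 GPa

9.17 GPa


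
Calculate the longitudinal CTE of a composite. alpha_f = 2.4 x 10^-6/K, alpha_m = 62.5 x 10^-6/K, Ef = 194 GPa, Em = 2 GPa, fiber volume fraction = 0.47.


E1 = Ef*Vf + Em*(1-Vf) = 92.24
alpha_1 = (alpha_f*Ef*Vf + alpha_m*Em*(1-Vf))/E1 = 3.09 x 10^-6/K

3.09 x 10^-6/K


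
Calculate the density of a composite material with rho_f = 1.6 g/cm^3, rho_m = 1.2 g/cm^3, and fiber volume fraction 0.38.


rho_c = rho_f*Vf + rho_m*(1-Vf) = 1.6*0.38 + 1.2*0.62 = 1.352 g/cm^3

1.352 g/cm^3


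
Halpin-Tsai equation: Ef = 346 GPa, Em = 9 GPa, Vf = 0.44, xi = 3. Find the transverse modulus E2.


eta = (Ef/Em - 1)/(Ef/Em + xi) = (38.4444 - 1)/(38.4444 + 3) = 0.9035
E2 = Em*(1+xi*eta*Vf)/(1-eta*Vf) = 32.75 GPa

32.75 GPa


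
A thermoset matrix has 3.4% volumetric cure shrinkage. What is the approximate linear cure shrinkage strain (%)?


Linear shrinkage ≈ vol_shrink/3 = 3.4/3 = 1.133%

1.133%


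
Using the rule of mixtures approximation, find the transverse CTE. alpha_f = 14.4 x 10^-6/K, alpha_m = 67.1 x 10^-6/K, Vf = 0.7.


alpha_2 = alpha_f*Vf + alpha_m*(1-Vf) = 14.4*0.7 + 67.1*0.3 = 30.2 x 10^-6/K

30.2 x 10^-6/K


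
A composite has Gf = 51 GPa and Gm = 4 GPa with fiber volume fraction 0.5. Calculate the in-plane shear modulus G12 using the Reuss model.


1/G12 = Vf/Gf + (1-Vf)/Gm = 0.5/51 + 0.5/4
G12 = 7.42 GPa

7.42 GPa


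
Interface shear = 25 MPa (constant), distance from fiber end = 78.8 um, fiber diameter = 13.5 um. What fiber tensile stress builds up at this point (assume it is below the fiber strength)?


Force balance: sigma_f * (pi*d^2/4) = tau * (pi*d) * x  ->  sigma_f = 4 * tau * x / d
sigma_f = 4 * 25 * 78.8 / 13.5 = 583.7 MPa

583.7 MPa


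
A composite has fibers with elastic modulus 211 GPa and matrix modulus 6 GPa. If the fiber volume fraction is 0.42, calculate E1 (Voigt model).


E1 = Ef*Vf + Em*(1-Vf) = 211*0.42 + 6*0.58 = 92.1 GPa

92.1 GPa


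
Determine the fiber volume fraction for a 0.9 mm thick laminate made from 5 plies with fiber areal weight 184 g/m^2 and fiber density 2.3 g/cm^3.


Vf = n * FAW / (rho_f * h * 1000) = 5 * 184 / (2.3 * 0.9 * 1000) = 0.4444

0.4444


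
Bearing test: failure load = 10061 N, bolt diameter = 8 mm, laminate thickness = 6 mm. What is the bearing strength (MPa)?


sigma_br = F/(d*h) = 10061/(8*6) = 209.6 MPa

209.6 MPa


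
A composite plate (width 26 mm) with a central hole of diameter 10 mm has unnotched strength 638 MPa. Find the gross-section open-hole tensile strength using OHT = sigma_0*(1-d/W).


OHT = sigma_0*(1-d/W) = 638*(1-10/26) = 392.6 MPa

392.6 MPa


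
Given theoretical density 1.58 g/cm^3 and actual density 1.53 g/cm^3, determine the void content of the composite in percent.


Void% = (rho_theo - rho_actual)/rho_theo * 100 = (1.58 - 1.53)/1.58 * 100 = 3.16%

3.16%


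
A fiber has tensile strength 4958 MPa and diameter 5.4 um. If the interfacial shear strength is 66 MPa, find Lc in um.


Lc = sigma_f * d / (2 * tau_i) = 4958 * 5.4 / (2 * 66) = 202.8 um

202.8 um


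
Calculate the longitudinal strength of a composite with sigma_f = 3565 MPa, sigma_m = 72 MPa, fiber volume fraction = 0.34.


sigma_1 = sigma_f*Vf + sigma_m*(1-Vf) = 3565*0.34 + 72*0.66 = 1259.6 MPa

1259.6 MPa


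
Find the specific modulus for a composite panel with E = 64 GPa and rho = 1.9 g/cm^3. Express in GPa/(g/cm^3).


Specific stiffness = E/rho = 64/1.9 = 33.7 GPa/(g/cm^3)

33.7 GPa/(g/cm^3)


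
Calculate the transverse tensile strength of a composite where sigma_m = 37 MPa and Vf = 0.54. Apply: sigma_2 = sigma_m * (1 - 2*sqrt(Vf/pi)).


factor = 1 - 2*sqrt(0.54/pi) = 0.1708
sigma_2 = 37 * 0.1708 = 6.32 MPa

6.32 MPa


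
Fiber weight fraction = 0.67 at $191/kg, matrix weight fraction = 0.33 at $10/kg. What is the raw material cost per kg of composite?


Cost = cost_f*Wf + cost_m*Wm = 191*0.67 + 10*0.33 = $131.27/kg

$131.27/kg


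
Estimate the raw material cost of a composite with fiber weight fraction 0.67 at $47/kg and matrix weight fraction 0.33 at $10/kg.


Cost = cost_f*Wf + cost_m*Wm = 47*0.67 + 10*0.33 = $34.79/kg

$34.79/kg


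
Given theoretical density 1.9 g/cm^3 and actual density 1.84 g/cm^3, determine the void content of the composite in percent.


Void% = (rho_theo - rho_actual)/rho_theo * 100 = (1.9 - 1.84)/1.9 * 100 = 3.16%

3.16%


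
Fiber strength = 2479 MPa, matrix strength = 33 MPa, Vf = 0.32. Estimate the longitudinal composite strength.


sigma_1 = sigma_f*Vf + sigma_m*(1-Vf) = 2479*0.32 + 33*0.68 = 815.7 MPa

815.7 MPa


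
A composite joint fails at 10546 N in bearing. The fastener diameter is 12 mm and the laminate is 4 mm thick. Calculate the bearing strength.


sigma_br = F/(d*h) = 10546/(12*4) = 219.7 MPa

219.7 MPa


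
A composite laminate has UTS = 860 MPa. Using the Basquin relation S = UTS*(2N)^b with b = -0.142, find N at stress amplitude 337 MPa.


N = 0.5 * (S/UTS)^(1/b) = 0.5 * (337/860)^(1/-0.142) = 366.6414 cycles

366.6414 cycles


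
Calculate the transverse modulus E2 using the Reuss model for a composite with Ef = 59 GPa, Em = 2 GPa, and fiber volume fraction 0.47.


1/E2 = Vf/Ef + (1-Vf)/Em = 0.47/59 + 0.53/2
E2 = 3.66 GPa

3.66 GPa


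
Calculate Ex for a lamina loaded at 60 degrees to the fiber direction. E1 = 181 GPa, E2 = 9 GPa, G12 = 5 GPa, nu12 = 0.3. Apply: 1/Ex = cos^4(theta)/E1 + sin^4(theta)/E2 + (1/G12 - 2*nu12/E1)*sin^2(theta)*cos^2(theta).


cos^4(60) = 0.0625, sin^4(60) = 0.5625, sin^2(60)*cos^2(60) = 0.1875
1/G12 - 2*nu12/E1 = 1/5 - 2*0.3/181 = 0.196685 GPa^-1
1/Ex = 0.0625/181 + 0.5625/9 + 0.196685*0.1875 = 0.0997238 GPa^-1
Ex = 10.03 GPa

10.03 GPa


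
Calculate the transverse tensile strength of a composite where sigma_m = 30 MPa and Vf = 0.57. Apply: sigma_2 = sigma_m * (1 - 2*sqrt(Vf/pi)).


factor = 1 - 2*sqrt(0.57/pi) = 0.1481
sigma_2 = 30 * 0.1481 = 4.44 MPa

4.44 MPa


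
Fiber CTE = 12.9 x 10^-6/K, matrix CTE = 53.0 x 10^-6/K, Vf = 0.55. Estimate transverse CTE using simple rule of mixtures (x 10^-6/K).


alpha_2 = alpha_f*Vf + alpha_m*(1-Vf) = 12.9*0.55 + 53.0*0.45 = 30.9 x 10^-6/K

30.9 x 10^-6/K


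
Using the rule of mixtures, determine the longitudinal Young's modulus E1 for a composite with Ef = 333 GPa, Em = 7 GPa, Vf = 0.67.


E1 = Ef*Vf + Em*(1-Vf) = 333*0.67 + 7*0.33 = 225.42 GPa

225.42 GPa


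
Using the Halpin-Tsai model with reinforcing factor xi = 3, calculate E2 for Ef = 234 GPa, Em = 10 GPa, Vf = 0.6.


eta = (Ef/Em - 1)/(Ef/Em + xi) = (23.4 - 1)/(23.4 + 3) = 0.8485
E2 = Em*(1+xi*eta*Vf)/(1-eta*Vf) = 51.48 GPa

51.48 GPa


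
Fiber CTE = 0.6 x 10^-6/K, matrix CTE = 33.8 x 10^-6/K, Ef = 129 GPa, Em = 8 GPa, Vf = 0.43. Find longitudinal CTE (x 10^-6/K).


E1 = Ef*Vf + Em*(1-Vf) = 60.03
alpha_1 = (alpha_f*Ef*Vf + alpha_m*Em*(1-Vf))/E1 = 3.12 x 10^-6/K

3.12 x 10^-6/K


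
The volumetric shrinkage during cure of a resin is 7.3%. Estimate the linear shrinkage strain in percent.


Linear shrinkage ≈ vol_shrink/3 = 7.3/3 = 2.433%

2.433%


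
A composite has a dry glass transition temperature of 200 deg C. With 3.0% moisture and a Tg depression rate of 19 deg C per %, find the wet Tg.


Tg_wet = Tg_dry - k*moisture = 200 - 19*3.0 = 143.0 deg C

143.0 deg C


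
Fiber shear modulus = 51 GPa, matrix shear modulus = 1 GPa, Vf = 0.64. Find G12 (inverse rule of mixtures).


1/G12 = Vf/Gf + (1-Vf)/Gm = 0.64/51 + 0.36/1
G12 = 2.68 GPa

2.68 GPa


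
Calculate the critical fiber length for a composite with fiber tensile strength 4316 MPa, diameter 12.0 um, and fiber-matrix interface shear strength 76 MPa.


Lc = sigma_f * d / (2 * tau_i) = 4316 * 12.0 / (2 * 76) = 340.7 um

340.7 um


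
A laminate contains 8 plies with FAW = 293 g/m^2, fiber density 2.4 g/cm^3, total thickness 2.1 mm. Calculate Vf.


Vf = n * FAW / (rho_f * h * 1000) = 8 * 293 / (2.4 * 2.1 * 1000) = 0.4651

0.4651


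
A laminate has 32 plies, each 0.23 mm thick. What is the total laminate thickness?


h = n * t_ply = 32 * 0.23 = 7.36 mm

7.36 mm


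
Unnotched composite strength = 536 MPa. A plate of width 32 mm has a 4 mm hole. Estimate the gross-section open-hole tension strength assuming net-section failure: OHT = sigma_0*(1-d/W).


OHT = sigma_0*(1-d/W) = 536*(1-4/32) = 469.0 MPa

469.0 MPa


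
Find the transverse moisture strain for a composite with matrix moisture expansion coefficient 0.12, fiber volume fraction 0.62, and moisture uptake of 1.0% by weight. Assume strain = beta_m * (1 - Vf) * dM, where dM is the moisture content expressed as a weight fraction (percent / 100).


dM = 1.0/100 = 0.01
strain = beta_m * (1-Vf) * dM = 0.12 * 0.38 * 0.01 = 0.000456

0.000456


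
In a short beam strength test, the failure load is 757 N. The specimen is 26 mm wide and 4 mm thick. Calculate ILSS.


ILSS = 3F/(4bh) = 3*757/(4*26*4) = 5.46 MPa

5.46 MPa


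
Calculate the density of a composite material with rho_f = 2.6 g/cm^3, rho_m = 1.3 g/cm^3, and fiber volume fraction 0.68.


rho_c = rho_f*Vf + rho_m*(1-Vf) = 2.6*0.68 + 1.3*0.32 = 2.184 g/cm^3

2.184 g/cm^3


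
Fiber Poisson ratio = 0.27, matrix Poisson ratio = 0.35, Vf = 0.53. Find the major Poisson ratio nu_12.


nu_12 = nu_f*Vf + nu_m*(1-Vf) = 0.27*0.53 + 0.35*0.47 = 0.3076

0.3076


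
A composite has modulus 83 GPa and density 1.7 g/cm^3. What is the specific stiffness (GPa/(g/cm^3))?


Specific stiffness = E/rho = 83/1.7 = 48.8 GPa/(g/cm^3)

48.8 GPa/(g/cm^3)


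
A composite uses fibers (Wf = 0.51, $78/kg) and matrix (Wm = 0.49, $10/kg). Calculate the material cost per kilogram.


Cost = cost_f*Wf + cost_m*Wm = 78*0.51 + 10*0.49 = $44.68/kg

$44.68/kg


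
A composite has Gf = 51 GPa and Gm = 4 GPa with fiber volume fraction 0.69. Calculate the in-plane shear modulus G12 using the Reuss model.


1/G12 = Vf/Gf + (1-Vf)/Gm = 0.69/51 + 0.31/4
G12 = 10.99 GPa

10.99 GPa


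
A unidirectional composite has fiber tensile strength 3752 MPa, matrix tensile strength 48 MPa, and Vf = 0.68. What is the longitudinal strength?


sigma_1 = sigma_f*Vf + sigma_m*(1-Vf) = 3752*0.68 + 48*0.32 = 2566.7 MPa

2566.7 MPa


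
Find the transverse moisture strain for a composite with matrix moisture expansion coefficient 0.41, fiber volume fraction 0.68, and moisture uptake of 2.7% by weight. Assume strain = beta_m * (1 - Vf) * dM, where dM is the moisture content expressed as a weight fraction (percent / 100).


dM = 2.7/100 = 0.027
strain = beta_m * (1-Vf) * dM = 0.41 * 0.32 * 0.027 = 0.0035424

0.0035424


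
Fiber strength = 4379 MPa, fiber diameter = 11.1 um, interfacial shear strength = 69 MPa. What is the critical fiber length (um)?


Lc = sigma_f * d / (2 * tau_i) = 4379 * 11.1 / (2 * 69) = 352.2 um

352.2 um


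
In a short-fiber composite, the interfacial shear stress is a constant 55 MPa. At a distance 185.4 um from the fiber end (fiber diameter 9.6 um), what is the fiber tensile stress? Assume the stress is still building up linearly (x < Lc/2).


Force balance: sigma_f * (pi*d^2/4) = tau * (pi*d) * x  ->  sigma_f = 4 * tau * x / d
sigma_f = 4 * 55 * 185.4 / 9.6 = 4248.8 MPa

4248.8 MPa


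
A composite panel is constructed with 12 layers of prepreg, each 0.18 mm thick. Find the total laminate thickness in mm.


h = n * t_ply = 12 * 0.18 = 2.16 mm

2.16 mm


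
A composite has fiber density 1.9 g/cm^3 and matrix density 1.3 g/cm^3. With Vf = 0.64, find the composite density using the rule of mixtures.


rho_c = rho_f*Vf + rho_m*(1-Vf) = 1.9*0.64 + 1.3*0.36 = 1.684 g/cm^3

1.684 g/cm^3


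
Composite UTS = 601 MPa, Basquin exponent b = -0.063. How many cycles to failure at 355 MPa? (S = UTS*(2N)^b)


N = 0.5 * (S/UTS)^(1/b) = 0.5 * (355/601)^(1/-0.063) = 2129.4796 cycles

2129.4796 cycles


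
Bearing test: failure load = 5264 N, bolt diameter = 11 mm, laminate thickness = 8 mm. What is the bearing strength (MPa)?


sigma_br = F/(d*h) = 5264/(11*8) = 59.8 MPa

59.8 MPa


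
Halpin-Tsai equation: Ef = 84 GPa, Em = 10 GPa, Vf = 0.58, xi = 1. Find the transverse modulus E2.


eta = (Ef/Em - 1)/(Ef/Em + xi) = (8.4 - 1)/(8.4 + 1) = 0.7872
E2 = Em*(1+xi*eta*Vf)/(1-eta*Vf) = 26.81 GPa

26.81 GPa


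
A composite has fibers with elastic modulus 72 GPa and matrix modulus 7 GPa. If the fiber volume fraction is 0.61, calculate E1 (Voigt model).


E1 = Ef*Vf + Em*(1-Vf) = 72*0.61 + 7*0.39 = 46.65 GPa

46.65 GPa


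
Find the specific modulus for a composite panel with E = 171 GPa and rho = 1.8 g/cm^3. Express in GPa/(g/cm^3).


Specific stiffness = E/rho = 171/1.8 = 95.0 GPa/(g/cm^3)

95.0 GPa/(g/cm^3)


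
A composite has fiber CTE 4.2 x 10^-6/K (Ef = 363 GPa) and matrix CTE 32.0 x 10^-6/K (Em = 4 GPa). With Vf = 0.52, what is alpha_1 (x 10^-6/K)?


E1 = Ef*Vf + Em*(1-Vf) = 190.68
alpha_1 = (alpha_f*Ef*Vf + alpha_m*Em*(1-Vf))/E1 = 4.48 x 10^-6/K

4.48 x 10^-6/K


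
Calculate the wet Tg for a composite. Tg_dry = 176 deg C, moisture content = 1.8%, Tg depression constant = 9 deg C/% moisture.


Tg_wet = Tg_dry - k*moisture = 176 - 9*1.8 = 159.8 deg C

159.8 deg C


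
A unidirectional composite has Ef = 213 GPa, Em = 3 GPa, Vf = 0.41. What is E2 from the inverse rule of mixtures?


1/E2 = Vf/Ef + (1-Vf)/Em = 0.41/213 + 0.59/3
E2 = 5.04 GPa

5.04 GPa


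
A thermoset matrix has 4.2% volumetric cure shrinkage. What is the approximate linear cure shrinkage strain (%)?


Linear shrinkage ≈ vol_shrink/3 = 4.2/3 = 1.4%

1.4%


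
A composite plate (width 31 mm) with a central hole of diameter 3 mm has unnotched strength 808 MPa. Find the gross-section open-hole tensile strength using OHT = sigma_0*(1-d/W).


OHT = sigma_0*(1-d/W) = 808*(1-3/31) = 729.8 MPa

729.8 MPa


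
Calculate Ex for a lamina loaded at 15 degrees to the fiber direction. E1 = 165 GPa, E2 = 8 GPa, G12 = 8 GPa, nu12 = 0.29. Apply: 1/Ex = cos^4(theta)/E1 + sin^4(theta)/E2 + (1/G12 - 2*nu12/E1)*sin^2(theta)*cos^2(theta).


cos^4(15) = 0.870513, sin^4(15) = 0.004487, sin^2(15)*cos^2(15) = 0.0625
1/G12 - 2*nu12/E1 = 1/8 - 2*0.29/165 = 0.121485 GPa^-1
1/Ex = 0.870513/165 + 0.004487/8 + 0.121485*0.0625 = 0.0134296 GPa^-1
Ex = 74.46 GPa

74.46 GPa


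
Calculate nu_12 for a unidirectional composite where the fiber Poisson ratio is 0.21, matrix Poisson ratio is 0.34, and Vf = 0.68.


nu_12 = nu_f*Vf + nu_m*(1-Vf) = 0.21*0.68 + 0.34*0.32 = 0.2516

0.2516


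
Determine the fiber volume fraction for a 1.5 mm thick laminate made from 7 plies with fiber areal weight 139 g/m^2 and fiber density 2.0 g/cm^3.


Vf = n * FAW / (rho_f * h * 1000) = 7 * 139 / (2.0 * 1.5 * 1000) = 0.3243

0.3243


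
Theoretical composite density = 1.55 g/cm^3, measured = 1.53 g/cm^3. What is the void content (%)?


Void% = (rho_theo - rho_actual)/rho_theo * 100 = (1.55 - 1.53)/1.55 * 100 = 1.29%

1.29%


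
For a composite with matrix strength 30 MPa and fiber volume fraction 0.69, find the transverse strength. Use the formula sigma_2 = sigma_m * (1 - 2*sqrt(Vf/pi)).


factor = 1 - 2*sqrt(0.69/pi) = 0.0627
sigma_2 = 30 * 0.0627 = 1.88 MPa

1.88 MPa


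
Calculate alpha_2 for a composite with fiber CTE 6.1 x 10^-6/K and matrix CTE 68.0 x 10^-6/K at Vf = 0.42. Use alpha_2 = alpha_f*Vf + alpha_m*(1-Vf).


alpha_2 = alpha_f*Vf + alpha_m*(1-Vf) = 6.1*0.42 + 68.0*0.58 = 42.0 x 10^-6/K

42.0 x 10^-6/K


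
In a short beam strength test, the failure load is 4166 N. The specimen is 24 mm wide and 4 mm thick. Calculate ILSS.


ILSS = 3F/(4bh) = 3*4166/(4*24*4) = 32.55 MPa

32.55 MPa


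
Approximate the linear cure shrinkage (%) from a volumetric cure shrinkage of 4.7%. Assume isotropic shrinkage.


Linear shrinkage ≈ vol_shrink/3 = 4.7/3 = 1.567%

1.567%


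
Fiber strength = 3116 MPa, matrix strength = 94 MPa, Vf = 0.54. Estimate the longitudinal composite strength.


sigma_1 = sigma_f*Vf + sigma_m*(1-Vf) = 3116*0.54 + 94*0.46 = 1725.9 MPa

1725.9 MPa


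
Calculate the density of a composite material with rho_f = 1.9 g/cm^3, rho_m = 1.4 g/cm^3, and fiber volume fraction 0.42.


rho_c = rho_f*Vf + rho_m*(1-Vf) = 1.9*0.42 + 1.4*0.58 = 1.61 g/cm^3

1.61 g/cm^3


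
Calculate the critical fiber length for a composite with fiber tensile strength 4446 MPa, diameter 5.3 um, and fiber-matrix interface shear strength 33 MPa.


Lc = sigma_f * d / (2 * tau_i) = 4446 * 5.3 / (2 * 33) = 357.0 um

357.0 um


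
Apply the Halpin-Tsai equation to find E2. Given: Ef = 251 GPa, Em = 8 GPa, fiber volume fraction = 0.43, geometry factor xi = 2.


eta = (Ef/Em - 1)/(Ef/Em + xi) = (31.375 - 1)/(31.375 + 2) = 0.9101
E2 = Em*(1+xi*eta*Vf)/(1-eta*Vf) = 23.43 GPa

23.43 GPa


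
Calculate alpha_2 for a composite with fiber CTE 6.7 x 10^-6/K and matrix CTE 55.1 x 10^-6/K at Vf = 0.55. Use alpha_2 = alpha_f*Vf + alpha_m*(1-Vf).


alpha_2 = alpha_f*Vf + alpha_m*(1-Vf) = 6.7*0.55 + 55.1*0.45 = 28.5 x 10^-6/K

28.5 x 10^-6/K


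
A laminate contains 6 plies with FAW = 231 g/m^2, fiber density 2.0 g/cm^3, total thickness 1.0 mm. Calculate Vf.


Vf = n * FAW / (rho_f * h * 1000) = 6 * 231 / (2.0 * 1.0 * 1000) = 0.693

0.693


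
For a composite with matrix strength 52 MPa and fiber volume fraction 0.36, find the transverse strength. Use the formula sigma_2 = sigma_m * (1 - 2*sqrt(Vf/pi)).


factor = 1 - 2*sqrt(0.36/pi) = 0.323
sigma_2 = 52 * 0.323 = 16.79 MPa

16.79 MPa


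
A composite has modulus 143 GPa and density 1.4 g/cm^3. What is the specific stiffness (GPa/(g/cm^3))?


Specific stiffness = E/rho = 143/1.4 = 102.1 GPa/(g/cm^3)

102.1 GPa/(g/cm^3)


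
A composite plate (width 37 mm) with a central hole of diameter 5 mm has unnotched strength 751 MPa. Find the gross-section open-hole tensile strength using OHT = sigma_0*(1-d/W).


OHT = sigma_0*(1-d/W) = 751*(1-5/37) = 649.5 MPa

649.5 MPa


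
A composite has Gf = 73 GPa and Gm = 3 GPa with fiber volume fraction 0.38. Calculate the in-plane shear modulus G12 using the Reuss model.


1/G12 = Vf/Gf + (1-Vf)/Gm = 0.38/73 + 0.62/3
G12 = 4.72 GPa

4.72 GPa


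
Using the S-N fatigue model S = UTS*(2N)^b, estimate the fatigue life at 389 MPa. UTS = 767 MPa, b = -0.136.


N = 0.5 * (S/UTS)^(1/b) = 0.5 * (389/767)^(1/-0.136) = 73.6128 cycles

73.6128 cycles


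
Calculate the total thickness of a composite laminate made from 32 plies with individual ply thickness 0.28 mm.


h = n * t_ply = 32 * 0.28 = 8.96 mm

8.96 mm


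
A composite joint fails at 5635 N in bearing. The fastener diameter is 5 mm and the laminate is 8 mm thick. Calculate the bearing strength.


sigma_br = F/(d*h) = 5635/(5*8) = 140.9 MPa

140.9 MPa


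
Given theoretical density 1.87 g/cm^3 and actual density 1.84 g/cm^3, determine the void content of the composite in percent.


Void% = (rho_theo - rho_actual)/rho_theo * 100 = (1.87 - 1.84)/1.87 * 100 = 1.6%

1.6%


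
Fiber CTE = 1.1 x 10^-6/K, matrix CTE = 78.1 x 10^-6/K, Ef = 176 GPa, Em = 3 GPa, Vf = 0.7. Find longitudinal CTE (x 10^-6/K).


E1 = Ef*Vf + Em*(1-Vf) = 124.1
alpha_1 = (alpha_f*Ef*Vf + alpha_m*Em*(1-Vf))/E1 = 1.66 x 10^-6/K

1.66 x 10^-6/K


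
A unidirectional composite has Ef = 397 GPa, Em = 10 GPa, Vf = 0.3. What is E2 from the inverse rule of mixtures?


1/E2 = Vf/Ef + (1-Vf)/Em = 0.3/397 + 0.7/10
E2 = 14.13 GPa

14.13 GPa


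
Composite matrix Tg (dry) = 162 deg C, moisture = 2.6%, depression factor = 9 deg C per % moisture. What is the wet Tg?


Tg_wet = Tg_dry - k*moisture = 162 - 9*2.6 = 138.6 deg C

138.6 deg C


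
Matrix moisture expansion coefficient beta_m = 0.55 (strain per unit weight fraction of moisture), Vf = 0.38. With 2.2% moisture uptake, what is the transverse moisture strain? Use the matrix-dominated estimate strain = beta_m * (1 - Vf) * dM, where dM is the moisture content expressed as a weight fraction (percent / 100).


dM = 2.2/100 = 0.022
strain = beta_m * (1-Vf) * dM = 0.55 * 0.62 * 0.022 = 0.007502

0.007502


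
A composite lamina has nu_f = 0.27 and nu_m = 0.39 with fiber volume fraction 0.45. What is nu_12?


nu_12 = nu_f*Vf + nu_m*(1-Vf) = 0.27*0.45 + 0.39*0.55 = 0.336

0.336


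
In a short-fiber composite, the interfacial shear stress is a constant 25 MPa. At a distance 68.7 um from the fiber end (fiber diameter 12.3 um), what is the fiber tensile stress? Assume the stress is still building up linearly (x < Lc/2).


Force balance: sigma_f * (pi*d^2/4) = tau * (pi*d) * x  ->  sigma_f = 4 * tau * x / d
sigma_f = 4 * 25 * 68.7 / 12.3 = 558.5 MPa

558.5 MPa


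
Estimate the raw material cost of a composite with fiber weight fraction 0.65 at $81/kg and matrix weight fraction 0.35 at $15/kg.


Cost = cost_f*Wf + cost_m*Wm = 81*0.65 + 15*0.35 = $57.9/kg

$57.9/kg


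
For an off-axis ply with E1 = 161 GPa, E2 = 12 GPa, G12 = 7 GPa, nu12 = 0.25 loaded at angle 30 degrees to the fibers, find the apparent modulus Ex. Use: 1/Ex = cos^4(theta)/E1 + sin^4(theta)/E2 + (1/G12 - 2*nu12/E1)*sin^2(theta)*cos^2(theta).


cos^4(30) = 0.5625, sin^4(30) = 0.0625, sin^2(30)*cos^2(30) = 0.1875
1/G12 - 2*nu12/E1 = 1/7 - 2*0.25/161 = 0.139752 GPa^-1
1/Ex = 0.5625/161 + 0.0625/12 + 0.139752*0.1875 = 0.0349055 GPa^-1
Ex = 28.65 GPa

28.65 GPa


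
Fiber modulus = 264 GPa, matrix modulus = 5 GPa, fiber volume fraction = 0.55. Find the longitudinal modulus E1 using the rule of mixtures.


E1 = Ef*Vf + Em*(1-Vf) = 264*0.55 + 5*0.45 = 147.45 GPa

147.45 GPa


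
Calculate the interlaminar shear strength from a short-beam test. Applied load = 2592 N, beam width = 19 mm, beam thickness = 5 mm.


ILSS = 3F/(4bh) = 3*2592/(4*19*5) = 20.46 MPa

20.46 MPa


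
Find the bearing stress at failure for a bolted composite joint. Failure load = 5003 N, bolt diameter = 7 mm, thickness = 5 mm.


sigma_br = F/(d*h) = 5003/(7*5) = 142.9 MPa

142.9 MPa


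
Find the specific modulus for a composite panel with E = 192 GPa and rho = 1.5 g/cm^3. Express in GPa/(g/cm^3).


Specific stiffness = E/rho = 192/1.5 = 128.0 GPa/(g/cm^3)

128.0 GPa/(g/cm^3)


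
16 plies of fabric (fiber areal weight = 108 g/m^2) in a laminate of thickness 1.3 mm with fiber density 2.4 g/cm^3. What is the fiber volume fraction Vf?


Vf = n * FAW / (rho_f * h * 1000) = 16 * 108 / (2.4 * 1.3 * 1000) = 0.5538

0.5538


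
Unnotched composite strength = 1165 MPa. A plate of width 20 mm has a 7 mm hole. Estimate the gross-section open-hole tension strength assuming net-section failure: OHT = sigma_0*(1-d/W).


OHT = sigma_0*(1-d/W) = 1165*(1-7/20) = 757.3 MPa

757.3 MPa


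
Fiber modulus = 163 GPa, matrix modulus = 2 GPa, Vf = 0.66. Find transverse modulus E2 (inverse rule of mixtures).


1/E2 = Vf/Ef + (1-Vf)/Em = 0.66/163 + 0.34/2
E2 = 5.75 GPa

5.75 GPa


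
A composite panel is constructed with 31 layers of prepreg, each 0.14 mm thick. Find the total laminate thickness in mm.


h = n * t_ply = 31 * 0.14 = 4.34 mm

4.34 mm


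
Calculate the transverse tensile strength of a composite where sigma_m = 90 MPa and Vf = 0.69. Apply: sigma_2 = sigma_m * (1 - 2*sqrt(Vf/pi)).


factor = 1 - 2*sqrt(0.69/pi) = 0.0627
sigma_2 = 90 * 0.0627 = 5.64 MPa

5.64 MPa


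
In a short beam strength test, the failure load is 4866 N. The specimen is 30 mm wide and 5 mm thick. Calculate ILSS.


ILSS = 3F/(4bh) = 3*4866/(4*30*5) = 24.33 MPa

24.33 MPa


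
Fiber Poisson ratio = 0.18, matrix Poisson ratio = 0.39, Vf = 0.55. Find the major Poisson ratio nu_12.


nu_12 = nu_f*Vf + nu_m*(1-Vf) = 0.18*0.55 + 0.39*0.45 = 0.2745

0.2745


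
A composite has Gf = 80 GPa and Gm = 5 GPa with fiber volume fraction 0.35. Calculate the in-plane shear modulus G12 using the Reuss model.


1/G12 = Vf/Gf + (1-Vf)/Gm = 0.35/80 + 0.65/5
G12 = 7.44 GPa

7.44 GPa


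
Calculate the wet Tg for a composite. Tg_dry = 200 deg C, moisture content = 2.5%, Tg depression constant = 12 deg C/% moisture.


Tg_wet = Tg_dry - k*moisture = 200 - 12*2.5 = 170.0 deg C

170.0 deg C


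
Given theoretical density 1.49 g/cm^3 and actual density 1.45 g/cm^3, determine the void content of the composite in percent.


Void% = (rho_theo - rho_actual)/rho_theo * 100 = (1.49 - 1.45)/1.49 * 100 = 2.68%

2.68%


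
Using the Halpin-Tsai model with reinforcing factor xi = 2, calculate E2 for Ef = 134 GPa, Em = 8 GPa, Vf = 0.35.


eta = (Ef/Em - 1)/(Ef/Em + xi) = (16.75 - 1)/(16.75 + 2) = 0.84
E2 = Em*(1+xi*eta*Vf)/(1-eta*Vf) = 17.99 GPa

17.99 GPa
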